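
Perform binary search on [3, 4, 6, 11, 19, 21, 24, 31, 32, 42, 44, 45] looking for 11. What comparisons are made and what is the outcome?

Binary search for 11 in [3, 4, 6, 11, 19, 21, 24, 31, 32, 42, 44, 45]:

lo=0, hi=11, mid=5, arr[mid]=21 -> 21 > 11, search left half
lo=0, hi=4, mid=2, arr[mid]=6 -> 6 < 11, search right half
lo=3, hi=4, mid=3, arr[mid]=11 -> Found target at index 3!

Binary search finds 11 at index 3 after 3 comparisons. The search repeatedly halves the search space by comparing with the middle element.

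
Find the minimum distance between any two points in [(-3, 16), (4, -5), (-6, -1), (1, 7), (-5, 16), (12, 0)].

Computing all pairwise distances among 6 points:

d((-3, 16), (4, -5)) = 22.1359
d((-3, 16), (-6, -1)) = 17.2627
d((-3, 16), (1, 7)) = 9.8489
d((-3, 16), (-5, 16)) = 2.0 <-- minimum
d((-3, 16), (12, 0)) = 21.9317
d((4, -5), (-6, -1)) = 10.7703
d((4, -5), (1, 7)) = 12.3693
d((4, -5), (-5, 16)) = 22.8473
d((4, -5), (12, 0)) = 9.434
d((-6, -1), (1, 7)) = 10.6301
d((-6, -1), (-5, 16)) = 17.0294
d((-6, -1), (12, 0)) = 18.0278
d((1, 7), (-5, 16)) = 10.8167
d((1, 7), (12, 0)) = 13.0384
d((-5, 16), (12, 0)) = 23.3452

Closest pair: (-3, 16) and (-5, 16) with distance 2.0

The closest pair is (-3, 16) and (-5, 16) with Euclidean distance 2.0. For 6 points, brute-force pairwise comparison is shown above. For large n, the divide-and-conquer algorithm (sort by x, recurse on halves, check the dividing strip) achieves O(n log n).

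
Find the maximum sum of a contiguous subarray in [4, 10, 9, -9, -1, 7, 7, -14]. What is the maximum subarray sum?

Using Kadane's algorithm on [4, 10, 9, -9, -1, 7, 7, -14]:

Scanning through the array:
Position 1 (value 10): max_ending_here = 14, max_so_far = 14
Position 2 (value 9): max_ending_here = 23, max_so_far = 23
Position 3 (value -9): max_ending_here = 14, max_so_far = 23
Position 4 (value -1): max_ending_here = 13, max_so_far = 23
Position 5 (value 7): max_ending_here = 20, max_so_far = 23
Position 6 (value 7): max_ending_here = 27, max_so_far = 27
Position 7 (value -14): max_ending_here = 13, max_so_far = 27

Maximum subarray: [4, 10, 9, -9, -1, 7, 7]
Maximum sum: 27

The maximum subarray is [4, 10, 9, -9, -1, 7, 7] with sum 27. This subarray runs from index 0 to index 6.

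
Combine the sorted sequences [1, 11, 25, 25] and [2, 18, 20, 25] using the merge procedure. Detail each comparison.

Merging process:

Compare 1 vs 2: take 1 from left. Merged: [1]
Compare 11 vs 2: take 2 from right. Merged: [1, 2]
Compare 11 vs 18: take 11 from left. Merged: [1, 2, 11]
Compare 25 vs 18: take 18 from right. Merged: [1, 2, 11, 18]
Compare 25 vs 20: take 20 from right. Merged: [1, 2, 11, 18, 20]
Compare 25 vs 25: take 25 from left. Merged: [1, 2, 11, 18, 20, 25]
Compare 25 vs 25: take 25 from left. Merged: [1, 2, 11, 18, 20, 25, 25]
Append remaining from right: [25]. Merged: [1, 2, 11, 18, 20, 25, 25, 25]

Final merged array: [1, 2, 11, 18, 20, 25, 25, 25]
Total comparisons: 7

The merged array is [1, 2, 11, 18, 20, 25, 25, 25], requiring 7 comparisons. The merge step runs in O(n) time where n is the total number of elements.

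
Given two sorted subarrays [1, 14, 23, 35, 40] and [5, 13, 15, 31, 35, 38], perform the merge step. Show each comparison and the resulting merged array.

Merging process:

Compare 1 vs 5: take 1 from left. Merged: [1]
Compare 14 vs 5: take 5 from right. Merged: [1, 5]
Compare 14 vs 13: take 13 from right. Merged: [1, 5, 13]
Compare 14 vs 15: take 14 from left. Merged: [1, 5, 13, 14]
Compare 23 vs 15: take 15 from right. Merged: [1, 5, 13, 14, 15]
Compare 23 vs 31: take 23 from left. Merged: [1, 5, 13, 14, 15, 23]
Compare 35 vs 31: take 31 from right. Merged: [1, 5, 13, 14, 15, 23, 31]
Compare 35 vs 35: take 35 from left. Merged: [1, 5, 13, 14, 15, 23, 31, 35]
Compare 40 vs 35: take 35 from right. Merged: [1, 5, 13, 14, 15, 23, 31, 35, 35]
Compare 40 vs 38: take 38 from right. Merged: [1, 5, 13, 14, 15, 23, 31, 35, 35, 38]
Append remaining from left: [40]. Merged: [1, 5, 13, 14, 15, 23, 31, 35, 35, 38, 40]

Final merged array: [1, 5, 13, 14, 15, 23, 31, 35, 35, 38, 40]
Total comparisons: 10

The merged array is [1, 5, 13, 14, 15, 23, 31, 35, 35, 38, 40], requiring 10 comparisons. The merge step runs in O(n) time where n is the total number of elements.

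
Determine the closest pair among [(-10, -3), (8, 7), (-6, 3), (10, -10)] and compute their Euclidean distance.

Computing all pairwise distances among 4 points:

d((-10, -3), (8, 7)) = 20.5913
d((-10, -3), (-6, 3)) = 7.2111 <-- minimum
d((-10, -3), (10, -10)) = 21.1896
d((8, 7), (-6, 3)) = 14.5602
d((8, 7), (10, -10)) = 17.1172
d((-6, 3), (10, -10)) = 20.6155

Closest pair: (-10, -3) and (-6, 3) with distance 7.2111

The closest pair is (-10, -3) and (-6, 3) with Euclidean distance 7.2111. For 4 points, brute-force pairwise comparison is shown above. For large n, the divide-and-conquer algorithm (sort by x, recurse on halves, check the dividing strip) achieves O(n log n).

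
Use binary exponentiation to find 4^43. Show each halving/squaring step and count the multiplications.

Computing 4^43 by squaring (build up from 4^1; each line after the first costs one multiplication):

4^1 = 4
4^2 = (4^1)^2 = 4^2 = 16
4^4 = (4^2)^2 = 16^2 = 256
4^5 = 4 * 4^4 = 4 * 256 = 1024
4^10 = (4^5)^2 = 1024^2 = 1048576
4^20 = (4^10)^2 = 1048576^2 = 1099511627776
4^21 = 4 * 4^20 = 4 * 1099511627776 = 4398046511104
4^42 = (4^21)^2 = 4398046511104^2 = 19342813113834066795298816
4^43 = 4 * 4^42 = 4 * 19342813113834066795298816 = 77371252455336267181195264

Result: 77371252455336267181195264
Multiplications needed: 8 (8 lines after 4^1)

4^43 = 77371252455336267181195264. Using exponentiation by squaring, this requires 8 multiplications. The key idea: if the exponent is even, square the half-power; if odd, multiply by the base once.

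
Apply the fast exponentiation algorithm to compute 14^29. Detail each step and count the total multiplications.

Computing 14^29 by squaring (build up from 14^1; each line after the first costs one multiplication):

14^1 = 14
14^2 = (14^1)^2 = 14^2 = 196
14^3 = 14 * 14^2 = 14 * 196 = 2744
14^6 = (14^3)^2 = 2744^2 = 7529536
14^7 = 14 * 14^6 = 14 * 7529536 = 105413504
14^14 = (14^7)^2 = 105413504^2 = 11112006825558016
14^28 = (14^14)^2 = 11112006825558016^2 = 123476695691247935826229781856256
14^29 = 14 * 14^28 = 14 * 123476695691247935826229781856256 = 1728673739677471101567216945987584

Result: 1728673739677471101567216945987584
Multiplications needed: 7 (7 lines after 14^1)

14^29 = 1728673739677471101567216945987584. Using exponentiation by squaring, this requires 7 multiplications. The key idea: if the exponent is even, square the half-power; if odd, multiply by the base once.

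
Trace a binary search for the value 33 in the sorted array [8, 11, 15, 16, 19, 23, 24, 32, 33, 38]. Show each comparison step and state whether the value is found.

Binary search for 33 in [8, 11, 15, 16, 19, 23, 24, 32, 33, 38]:

lo=0, hi=9, mid=4, arr[mid]=19 -> 19 < 33, search right half
lo=5, hi=9, mid=7, arr[mid]=32 -> 32 < 33, search right half
lo=8, hi=9, mid=8, arr[mid]=33 -> Found target at index 8!

Binary search finds 33 at index 8 after 3 comparisons. The search repeatedly halves the search space by comparing with the middle element.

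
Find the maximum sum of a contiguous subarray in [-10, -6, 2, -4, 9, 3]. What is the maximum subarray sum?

Using Kadane's algorithm on [-10, -6, 2, -4, 9, 3]:

Scanning through the array:
Position 1 (value -6): max_ending_here = -6, max_so_far = -6
Position 2 (value 2): max_ending_here = 2, max_so_far = 2
Position 3 (value -4): max_ending_here = -2, max_so_far = 2
Position 4 (value 9): max_ending_here = 9, max_so_far = 9
Position 5 (value 3): max_ending_here = 12, max_so_far = 12

Maximum subarray: [9, 3]
Maximum sum: 12

The maximum subarray is [9, 3] with sum 12. This subarray runs from index 4 to index 5.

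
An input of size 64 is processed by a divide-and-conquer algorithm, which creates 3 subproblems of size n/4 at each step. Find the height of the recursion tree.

For divide and conquer with division factor 4:

Problem sizes at each level:
Level 0: 64
Level 1: 16
Level 2: 4
Level 3: 1

The root is level 0 and the size-1 base case is level 3 (the tree spans levels 0 through 3, i.e. 4 levels counting the root), so the depth is the number of divisions: log_4(64) = 3

The recursion tree depth is log_4(64) = 3. At each level, the problem size is divided by 4, so it takes 3 divisions to reduce to a base case of size 1. The algorithm makes 3 recursive calls at each level.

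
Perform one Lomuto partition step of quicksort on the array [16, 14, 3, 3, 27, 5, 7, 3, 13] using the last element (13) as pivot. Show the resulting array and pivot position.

Lomuto partition with pivot = 13:

Initial array: [16, 14, 3, 3, 27, 5, 7, 3, 13]

arr[0]=16 > 13: no swap
arr[1]=14 > 13: no swap
arr[2]=3 <= 13: swap with position 0, array becomes [3, 14, 16, 3, 27, 5, 7, 3, 13]
arr[3]=3 <= 13: swap with position 1, array becomes [3, 3, 16, 14, 27, 5, 7, 3, 13]
arr[4]=27 > 13: no swap
arr[5]=5 <= 13: swap with position 2, array becomes [3, 3, 5, 14, 27, 16, 7, 3, 13]
arr[6]=7 <= 13: swap with position 3, array becomes [3, 3, 5, 7, 27, 16, 14, 3, 13]
arr[7]=3 <= 13: swap with position 4, array becomes [3, 3, 5, 7, 3, 16, 14, 27, 13]

Place pivot at position 5: [3, 3, 5, 7, 3, 13, 14, 27, 16]
Pivot position: 5

After partitioning with pivot 13, the array becomes [3, 3, 5, 7, 3, 13, 14, 27, 16]. The pivot is placed at index 5. All elements to the left of the pivot are <= 13, and all elements to the right are > 13.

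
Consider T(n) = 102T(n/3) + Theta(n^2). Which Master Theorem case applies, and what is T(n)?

Master Theorem for T(n) = 102T(n/3) + O(n^2):

a = 102, b = 3, c = 2
log_b(a) = log_3(102) = 4.2098

Case 1: c = 2 < log_3(102) = 4.2098
T(n) = O(n^(log_3 102))

For T(n) = 102T(n/3) + O(n^2): log_3(102) = 4.2098. This is Case 1 of the Master Theorem (c < log_b(a), work dominated by leaves), giving O(n^(log_3 102)).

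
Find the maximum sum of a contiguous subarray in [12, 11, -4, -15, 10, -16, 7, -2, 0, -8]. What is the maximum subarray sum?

Using Kadane's algorithm on [12, 11, -4, -15, 10, -16, 7, -2, 0, -8]:

Scanning through the array:
Position 1 (value 11): max_ending_here = 23, max_so_far = 23
Position 2 (value -4): max_ending_here = 19, max_so_far = 23
Position 3 (value -15): max_ending_here = 4, max_so_far = 23
Position 4 (value 10): max_ending_here = 14, max_so_far = 23
Position 5 (value -16): max_ending_here = -2, max_so_far = 23
Position 6 (value 7): max_ending_here = 7, max_so_far = 23
Position 7 (value -2): max_ending_here = 5, max_so_far = 23
Position 8 (value 0): max_ending_here = 5, max_so_far = 23
Position 9 (value -8): max_ending_here = -3, max_so_far = 23

Maximum subarray: [12, 11]
Maximum sum: 23

The maximum subarray is [12, 11] with sum 23. This subarray runs from index 0 to index 1.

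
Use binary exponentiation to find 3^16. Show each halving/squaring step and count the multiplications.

Computing 3^16 by squaring (build up from 3^1; each line after the first costs one multiplication):

3^1 = 3
3^2 = (3^1)^2 = 3^2 = 9
3^4 = (3^2)^2 = 9^2 = 81
3^8 = (3^4)^2 = 81^2 = 6561
3^16 = (3^8)^2 = 6561^2 = 43046721

Result: 43046721
Multiplications needed: 4 (4 lines after 3^1)

3^16 = 43046721. Using exponentiation by squaring, this requires 4 multiplications. The key idea: if the exponent is even, square the half-power; if odd, multiply by the base once.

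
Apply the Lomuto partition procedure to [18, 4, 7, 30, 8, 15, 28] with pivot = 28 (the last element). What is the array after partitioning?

Lomuto partition with pivot = 28:

Initial array: [18, 4, 7, 30, 8, 15, 28]

arr[0]=18 <= 28: swap with position 0, array becomes [18, 4, 7, 30, 8, 15, 28]
arr[1]=4 <= 28: swap with position 1, array becomes [18, 4, 7, 30, 8, 15, 28]
arr[2]=7 <= 28: swap with position 2, array becomes [18, 4, 7, 30, 8, 15, 28]
arr[3]=30 > 28: no swap
arr[4]=8 <= 28: swap with position 3, array becomes [18, 4, 7, 8, 30, 15, 28]
arr[5]=15 <= 28: swap with position 4, array becomes [18, 4, 7, 8, 15, 30, 28]

Place pivot at position 5: [18, 4, 7, 8, 15, 28, 30]
Pivot position: 5

After partitioning with pivot 28, the array becomes [18, 4, 7, 8, 15, 28, 30]. The pivot is placed at index 5. All elements to the left of the pivot are <= 28, and all elements to the right are > 28.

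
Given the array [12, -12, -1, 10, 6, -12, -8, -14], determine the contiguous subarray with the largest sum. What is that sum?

Using Kadane's algorithm on [12, -12, -1, 10, 6, -12, -8, -14]:

Scanning through the array:
Position 1 (value -12): max_ending_here = 0, max_so_far = 12
Position 2 (value -1): max_ending_here = -1, max_so_far = 12
Position 3 (value 10): max_ending_here = 10, max_so_far = 12
Position 4 (value 6): max_ending_here = 16, max_so_far = 16
Position 5 (value -12): max_ending_here = 4, max_so_far = 16
Position 6 (value -8): max_ending_here = -4, max_so_far = 16
Position 7 (value -14): max_ending_here = -14, max_so_far = 16

Maximum subarray: [10, 6]
Maximum sum: 16

The maximum subarray is [10, 6] with sum 16. This subarray runs from index 3 to index 4.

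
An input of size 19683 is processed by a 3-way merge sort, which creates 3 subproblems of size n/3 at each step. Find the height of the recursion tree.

For divide and conquer with division factor 3:

Problem sizes at each level:
Level 0: 19683
Level 1: 6561
Level 2: 2187
Level 3: 729
Level 4: 243
Level 5: 81
Level 6: 27
Level 7: 9
Level 8: 3
Level 9: 1

The root is level 0 and the size-1 base case is level 9 (the tree spans levels 0 through 9, i.e. 10 levels counting the root), so the depth is the number of divisions: log_3(19683) = 9

The recursion tree depth is log_3(19683) = 9. At each level, the problem size is divided by 3, so it takes 9 divisions to reduce to a base case of size 1. The algorithm makes 3 recursive calls at each level.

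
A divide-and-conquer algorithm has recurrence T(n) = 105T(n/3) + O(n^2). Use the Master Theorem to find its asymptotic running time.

Master Theorem for T(n) = 105T(n/3) + O(n^2):

a = 105, b = 3, c = 2
log_b(a) = log_3(105) = 4.2362

Case 1: c = 2 < log_3(105) = 4.2362
T(n) = O(n^(log_3 105))

For T(n) = 105T(n/3) + O(n^2): log_3(105) = 4.2362. This is Case 1 of the Master Theorem (c < log_b(a), work dominated by leaves), giving O(n^(log_3 105)).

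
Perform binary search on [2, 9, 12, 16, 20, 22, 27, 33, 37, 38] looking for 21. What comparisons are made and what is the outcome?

Binary search for 21 in [2, 9, 12, 16, 20, 22, 27, 33, 37, 38]:

lo=0, hi=9, mid=4, arr[mid]=20 -> 20 < 21, search right half
lo=5, hi=9, mid=7, arr[mid]=33 -> 33 > 21, search left half
lo=5, hi=6, mid=5, arr[mid]=22 -> 22 > 21, search left half
lo=5 > hi=4, target 21 not found

Binary search determines that 21 is not in the array after 3 comparisons. The search space was exhausted without finding the target.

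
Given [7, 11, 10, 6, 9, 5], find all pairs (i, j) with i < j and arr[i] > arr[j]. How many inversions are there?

Finding inversions in [7, 11, 10, 6, 9, 5]:

(0, 3): arr[0]=7 > arr[3]=6
(0, 5): arr[0]=7 > arr[5]=5
(1, 2): arr[1]=11 > arr[2]=10
(1, 3): arr[1]=11 > arr[3]=6
(1, 4): arr[1]=11 > arr[4]=9
(1, 5): arr[1]=11 > arr[5]=5
(2, 3): arr[2]=10 > arr[3]=6
(2, 4): arr[2]=10 > arr[4]=9
(2, 5): arr[2]=10 > arr[5]=5
(3, 5): arr[3]=6 > arr[5]=5
(4, 5): arr[4]=9 > arr[5]=5

Total inversions: 11

The array has 11 inversion(s): (0,3), (0,5), (1,2), (1,3), (1,4), (1,5), (2,3), (2,4), (2,5), (3,5), (4,5). Each pair (i,j) satisfies i < j and arr[i] > arr[j].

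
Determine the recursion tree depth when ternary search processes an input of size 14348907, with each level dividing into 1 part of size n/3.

For divide and conquer with division factor 3:

Problem sizes at each level:
Level 0: 14348907
Level 1: 4782969
Level 2: 1594323
Level 3: 531441
Level 4: 177147
Level 5: 59049
Level 6: 19683
Level 7: 6561
Level 8: 2187
Level 9: 729
Level 10: 243
Level 11: 81
Level 12: 27
Level 13: 9
Level 14: 3
Level 15: 1

The root is level 0 and the size-1 base case is level 15 (the tree spans levels 0 through 15, i.e. 16 levels counting the root), so the depth is the number of divisions: log_3(14348907) = 15

The recursion tree depth is log_3(14348907) = 15. At each level, the problem size is divided by 3, so it takes 15 divisions to reduce to a base case of size 1. The algorithm makes 1 recursive call at each level.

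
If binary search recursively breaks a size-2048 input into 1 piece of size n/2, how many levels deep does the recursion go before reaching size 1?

For divide and conquer with division factor 2:

Problem sizes at each level:
Level 0: 2048
Level 1: 1024
Level 2: 512
Level 3: 256
Level 4: 128
Level 5: 64
Level 6: 32
Level 7: 16
Level 8: 8
Level 9: 4
Level 10: 2
Level 11: 1

The root is level 0 and the size-1 base case is level 11 (the tree spans levels 0 through 11, i.e. 12 levels counting the root), so the depth is the number of divisions: log_2(2048) = 11

The recursion tree depth is log_2(2048) = 11. At each level, the problem size is divided by 2, so it takes 11 divisions to reduce to a base case of size 1. The algorithm makes 1 recursive call at each level.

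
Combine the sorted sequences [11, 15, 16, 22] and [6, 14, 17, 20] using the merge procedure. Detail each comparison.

Merging process:

Compare 11 vs 6: take 6 from right. Merged: [6]
Compare 11 vs 14: take 11 from left. Merged: [6, 11]
Compare 15 vs 14: take 14 from right. Merged: [6, 11, 14]
Compare 15 vs 17: take 15 from left. Merged: [6, 11, 14, 15]
Compare 16 vs 17: take 16 from left. Merged: [6, 11, 14, 15, 16]
Compare 22 vs 17: take 17 from right. Merged: [6, 11, 14, 15, 16, 17]
Compare 22 vs 20: take 20 from right. Merged: [6, 11, 14, 15, 16, 17, 20]
Append remaining from left: [22]. Merged: [6, 11, 14, 15, 16, 17, 20, 22]

Final merged array: [6, 11, 14, 15, 16, 17, 20, 22]
Total comparisons: 7

The merged array is [6, 11, 14, 15, 16, 17, 20, 22], requiring 7 comparisons. The merge step runs in O(n) time where n is the total number of elements.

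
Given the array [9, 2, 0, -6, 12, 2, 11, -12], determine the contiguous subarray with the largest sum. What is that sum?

Using Kadane's algorithm on [9, 2, 0, -6, 12, 2, 11, -12]:

Scanning through the array:
Position 1 (value 2): max_ending_here = 11, max_so_far = 11
Position 2 (value 0): max_ending_here = 11, max_so_far = 11
Position 3 (value -6): max_ending_here = 5, max_so_far = 11
Position 4 (value 12): max_ending_here = 17, max_so_far = 17
Position 5 (value 2): max_ending_here = 19, max_so_far = 19
Position 6 (value 11): max_ending_here = 30, max_so_far = 30
Position 7 (value -12): max_ending_here = 18, max_so_far = 30

Maximum subarray: [9, 2, 0, -6, 12, 2, 11]
Maximum sum: 30

The maximum subarray is [9, 2, 0, -6, 12, 2, 11] with sum 30. This subarray runs from index 0 to index 6.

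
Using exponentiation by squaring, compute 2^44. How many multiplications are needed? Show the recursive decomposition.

Computing 2^44 by squaring (build up from 2^1; each line after the first costs one multiplication):

2^1 = 2
2^2 = (2^1)^2 = 2^2 = 4
2^4 = (2^2)^2 = 4^2 = 16
2^5 = 2 * 2^4 = 2 * 16 = 32
2^10 = (2^5)^2 = 32^2 = 1024
2^11 = 2 * 2^10 = 2 * 1024 = 2048
2^22 = (2^11)^2 = 2048^2 = 4194304
2^44 = (2^22)^2 = 4194304^2 = 17592186044416

Result: 17592186044416
Multiplications needed: 7 (7 lines after 2^1)

2^44 = 17592186044416. Using exponentiation by squaring, this requires 7 multiplications. The key idea: if the exponent is even, square the half-power; if odd, multiply by the base once.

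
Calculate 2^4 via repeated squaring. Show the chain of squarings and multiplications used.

Computing 2^4 by squaring (build up from 2^1; each line after the first costs one multiplication):

2^1 = 2
2^2 = (2^1)^2 = 2^2 = 4
2^4 = (2^2)^2 = 4^2 = 16

Result: 16
Multiplications needed: 2 (2 lines after 2^1)

2^4 = 16. Using exponentiation by squaring, this requires 2 multiplications. The key idea: if the exponent is even, square the half-power; if odd, multiply by the base once.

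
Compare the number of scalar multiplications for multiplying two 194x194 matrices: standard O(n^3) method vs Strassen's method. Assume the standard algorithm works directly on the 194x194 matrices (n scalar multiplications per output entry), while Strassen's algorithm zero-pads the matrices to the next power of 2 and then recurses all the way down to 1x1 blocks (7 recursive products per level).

Matrix multiplication for 194x194 matrices:

Strassen's algorithm requires power-of-2 dimensions. Pad 194x194 to 256x256 (next power of 2).

Standard algorithm: 194^3 = 7301384 multiplications
Strassen's algorithm: 7^(log2(256)) = 7^8 = 5764801 multiplications
Savings: 7301384 - 5764801 = 1536583 multiplications

Standard: 7301384 multiplications (194^3). Strassen: 5764801 multiplications (7^8, after padding to 256x256). Strassen reduces 8 recursive multiplications to 7 at each level.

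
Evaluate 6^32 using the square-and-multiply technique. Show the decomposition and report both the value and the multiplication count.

Computing 6^32 by squaring (build up from 6^1; each line after the first costs one multiplication):

6^1 = 6
6^2 = (6^1)^2 = 6^2 = 36
6^4 = (6^2)^2 = 36^2 = 1296
6^8 = (6^4)^2 = 1296^2 = 1679616
6^16 = (6^8)^2 = 1679616^2 = 2821109907456
6^32 = (6^16)^2 = 2821109907456^2 = 7958661109946400884391936

Result: 7958661109946400884391936
Multiplications needed: 5 (5 lines after 6^1)

6^32 = 7958661109946400884391936. Using exponentiation by squaring, this requires 5 multiplications. The key idea: if the exponent is even, square the half-power; if odd, multiply by the base once.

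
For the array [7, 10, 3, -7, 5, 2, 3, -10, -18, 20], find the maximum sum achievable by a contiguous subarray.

Using Kadane's algorithm on [7, 10, 3, -7, 5, 2, 3, -10, -18, 20]:

Scanning through the array:
Position 1 (value 10): max_ending_here = 17, max_so_far = 17
Position 2 (value 3): max_ending_here = 20, max_so_far = 20
Position 3 (value -7): max_ending_here = 13, max_so_far = 20
Position 4 (value 5): max_ending_here = 18, max_so_far = 20
Position 5 (value 2): max_ending_here = 20, max_so_far = 20
Position 6 (value 3): max_ending_here = 23, max_so_far = 23
Position 7 (value -10): max_ending_here = 13, max_so_far = 23
Position 8 (value -18): max_ending_here = -5, max_so_far = 23
Position 9 (value 20): max_ending_here = 20, max_so_far = 23

Maximum subarray: [7, 10, 3, -7, 5, 2, 3]
Maximum sum: 23

The maximum subarray is [7, 10, 3, -7, 5, 2, 3] with sum 23. This subarray runs from index 0 to index 6.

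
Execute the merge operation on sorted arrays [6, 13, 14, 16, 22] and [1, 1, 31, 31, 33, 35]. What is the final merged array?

Merging process:

Compare 6 vs 1: take 1 from right. Merged: [1]
Compare 6 vs 1: take 1 from right. Merged: [1, 1]
Compare 6 vs 31: take 6 from left. Merged: [1, 1, 6]
Compare 13 vs 31: take 13 from left. Merged: [1, 1, 6, 13]
Compare 14 vs 31: take 14 from left. Merged: [1, 1, 6, 13, 14]
Compare 16 vs 31: take 16 from left. Merged: [1, 1, 6, 13, 14, 16]
Compare 22 vs 31: take 22 from left. Merged: [1, 1, 6, 13, 14, 16, 22]
Append remaining from right: [31, 31, 33, 35]. Merged: [1, 1, 6, 13, 14, 16, 22, 31, 31, 33, 35]

Final merged array: [1, 1, 6, 13, 14, 16, 22, 31, 31, 33, 35]
Total comparisons: 7

The merged array is [1, 1, 6, 13, 14, 16, 22, 31, 31, 33, 35], requiring 7 comparisons. The merge step runs in O(n) time where n is the total number of elements.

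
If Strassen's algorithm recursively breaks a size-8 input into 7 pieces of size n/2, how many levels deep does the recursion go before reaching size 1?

For divide and conquer with division factor 2:

Problem sizes at each level:
Level 0: 8
Level 1: 4
Level 2: 2
Level 3: 1

The root is level 0 and the size-1 base case is level 3 (the tree spans levels 0 through 3, i.e. 4 levels counting the root), so the depth is the number of divisions: log_2(8) = 3

The recursion tree depth is log_2(8) = 3. At each level, the problem size is divided by 2, so it takes 3 divisions to reduce to a base case of size 1. The algorithm makes 7 recursive calls at each level.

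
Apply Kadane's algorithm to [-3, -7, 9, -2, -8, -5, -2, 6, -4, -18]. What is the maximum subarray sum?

Using Kadane's algorithm on [-3, -7, 9, -2, -8, -5, -2, 6, -4, -18]:

Scanning through the array:
Position 1 (value -7): max_ending_here = -7, max_so_far = -3
Position 2 (value 9): max_ending_here = 9, max_so_far = 9
Position 3 (value -2): max_ending_here = 7, max_so_far = 9
Position 4 (value -8): max_ending_here = -1, max_so_far = 9
Position 5 (value -5): max_ending_here = -5, max_so_far = 9
Position 6 (value -2): max_ending_here = -2, max_so_far = 9
Position 7 (value 6): max_ending_here = 6, max_so_far = 9
Position 8 (value -4): max_ending_here = 2, max_so_far = 9
Position 9 (value -18): max_ending_here = -16, max_so_far = 9

Maximum subarray: [9]
Maximum sum: 9

The maximum subarray is [9] with sum 9. This subarray runs from index 2 to index 2.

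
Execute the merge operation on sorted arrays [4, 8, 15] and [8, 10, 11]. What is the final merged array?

Merging process:

Compare 4 vs 8: take 4 from left. Merged: [4]
Compare 8 vs 8: take 8 from left. Merged: [4, 8]
Compare 15 vs 8: take 8 from right. Merged: [4, 8, 8]
Compare 15 vs 10: take 10 from right. Merged: [4, 8, 8, 10]
Compare 15 vs 11: take 11 from right. Merged: [4, 8, 8, 10, 11]
Append remaining from left: [15]. Merged: [4, 8, 8, 10, 11, 15]

Final merged array: [4, 8, 8, 10, 11, 15]
Total comparisons: 5

The merged array is [4, 8, 8, 10, 11, 15], requiring 5 comparisons. The merge step runs in O(n) time where n is the total number of elements.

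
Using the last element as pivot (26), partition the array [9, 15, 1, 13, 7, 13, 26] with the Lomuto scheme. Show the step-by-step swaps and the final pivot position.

Lomuto partition with pivot = 26:

Initial array: [9, 15, 1, 13, 7, 13, 26]

arr[0]=9 <= 26: swap with position 0, array becomes [9, 15, 1, 13, 7, 13, 26]
arr[1]=15 <= 26: swap with position 1, array becomes [9, 15, 1, 13, 7, 13, 26]
arr[2]=1 <= 26: swap with position 2, array becomes [9, 15, 1, 13, 7, 13, 26]
arr[3]=13 <= 26: swap with position 3, array becomes [9, 15, 1, 13, 7, 13, 26]
arr[4]=7 <= 26: swap with position 4, array becomes [9, 15, 1, 13, 7, 13, 26]
arr[5]=13 <= 26: swap with position 5, array becomes [9, 15, 1, 13, 7, 13, 26]

Place pivot at position 6: [9, 15, 1, 13, 7, 13, 26]
Pivot position: 6

After partitioning with pivot 26, the array becomes [9, 15, 1, 13, 7, 13, 26]. The pivot is placed at index 6. All elements to the left of the pivot are <= 26, and all elements to the right are > 26.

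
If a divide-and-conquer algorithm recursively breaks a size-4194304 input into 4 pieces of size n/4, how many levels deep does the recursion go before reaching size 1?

For divide and conquer with division factor 4:

Problem sizes at each level:
Level 0: 4194304
Level 1: 1048576
Level 2: 262144
Level 3: 65536
Level 4: 16384
Level 5: 4096
Level 6: 1024
Level 7: 256
Level 8: 64
Level 9: 16
Level 10: 4
Level 11: 1

The root is level 0 and the size-1 base case is level 11 (the tree spans levels 0 through 11, i.e. 12 levels counting the root), so the depth is the number of divisions: log_4(4194304) = 11

The recursion tree depth is log_4(4194304) = 11. At each level, the problem size is divided by 4, so it takes 11 divisions to reduce to a base case of size 1. The algorithm makes 4 recursive calls at each level.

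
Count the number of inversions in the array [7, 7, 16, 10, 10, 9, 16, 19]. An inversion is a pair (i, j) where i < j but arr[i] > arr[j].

Finding inversions in [7, 7, 16, 10, 10, 9, 16, 19]:

(2, 3): arr[2]=16 > arr[3]=10
(2, 4): arr[2]=16 > arr[4]=10
(2, 5): arr[2]=16 > arr[5]=9
(3, 5): arr[3]=10 > arr[5]=9
(4, 5): arr[4]=10 > arr[5]=9

Total inversions: 5

The array has 5 inversion(s): (2,3), (2,4), (2,5), (3,5), (4,5). Each pair (i,j) satisfies i < j and arr[i] > arr[j].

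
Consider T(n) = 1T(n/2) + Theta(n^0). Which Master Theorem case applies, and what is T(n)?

Master Theorem for T(n) = 1T(n/2) + O(n^0):

a = 1, b = 2, c = 0
log_b(a) = log_2(1) = 0.0000

Case 2: c = 0 = log_2(1) = 0.0000
T(n) = O(n^0 log n) = O(log n)

For T(n) = 1T(n/2) + O(n^0): log_2(1) = 0.0000. This is Case 2 of the Master Theorem (c = log_b(a), equal work at all levels), giving O(log n).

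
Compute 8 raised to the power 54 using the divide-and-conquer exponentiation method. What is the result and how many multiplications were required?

Computing 8^54 by squaring (build up from 8^1; each line after the first costs one multiplication):

8^1 = 8
8^2 = (8^1)^2 = 8^2 = 64
8^3 = 8 * 8^2 = 8 * 64 = 512
8^6 = (8^3)^2 = 512^2 = 262144
8^12 = (8^6)^2 = 262144^2 = 68719476736
8^13 = 8 * 8^12 = 8 * 68719476736 = 549755813888
8^26 = (8^13)^2 = 549755813888^2 = 302231454903657293676544
8^27 = 8 * 8^26 = 8 * 302231454903657293676544 = 2417851639229258349412352
8^54 = (8^27)^2 = 2417851639229258349412352^2 = 5846006549323611672814739330865132078623730171904

Result: 5846006549323611672814739330865132078623730171904
Multiplications needed: 8 (8 lines after 8^1)

8^54 = 5846006549323611672814739330865132078623730171904. Using exponentiation by squaring, this requires 8 multiplications. The key idea: if the exponent is even, square the half-power; if odd, multiply by the base once.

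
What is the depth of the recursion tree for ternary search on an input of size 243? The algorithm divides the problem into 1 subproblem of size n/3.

For divide and conquer with division factor 3:

Problem sizes at each level:
Level 0: 243
Level 1: 81
Level 2: 27
Level 3: 9
Level 4: 3
Level 5: 1

The root is level 0 and the size-1 base case is level 5 (the tree spans levels 0 through 5, i.e. 6 levels counting the root), so the depth is the number of divisions: log_3(243) = 5

The recursion tree depth is log_3(243) = 5. At each level, the problem size is divided by 3, so it takes 5 divisions to reduce to a base case of size 1. The algorithm makes 1 recursive call at each level.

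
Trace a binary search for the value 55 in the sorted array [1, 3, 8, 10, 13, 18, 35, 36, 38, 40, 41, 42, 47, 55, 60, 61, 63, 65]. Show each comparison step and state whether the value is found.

Binary search for 55 in [1, 3, 8, 10, 13, 18, 35, 36, 38, 40, 41, 42, 47, 55, 60, 61, 63, 65]:

lo=0, hi=17, mid=8, arr[mid]=38 -> 38 < 55, search right half
lo=9, hi=17, mid=13, arr[mid]=55 -> Found target at index 13!

Binary search finds 55 at index 13 after 2 comparisons. The search repeatedly halves the search space by comparing with the middle element.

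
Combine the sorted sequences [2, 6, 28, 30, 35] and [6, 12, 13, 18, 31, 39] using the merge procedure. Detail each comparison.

Merging process:

Compare 2 vs 6: take 2 from left. Merged: [2]
Compare 6 vs 6: take 6 from left. Merged: [2, 6]
Compare 28 vs 6: take 6 from right. Merged: [2, 6, 6]
Compare 28 vs 12: take 12 from right. Merged: [2, 6, 6, 12]
Compare 28 vs 13: take 13 from right. Merged: [2, 6, 6, 12, 13]
Compare 28 vs 18: take 18 from right. Merged: [2, 6, 6, 12, 13, 18]
Compare 28 vs 31: take 28 from left. Merged: [2, 6, 6, 12, 13, 18, 28]
Compare 30 vs 31: take 30 from left. Merged: [2, 6, 6, 12, 13, 18, 28, 30]
Compare 35 vs 31: take 31 from right. Merged: [2, 6, 6, 12, 13, 18, 28, 30, 31]
Compare 35 vs 39: take 35 from left. Merged: [2, 6, 6, 12, 13, 18, 28, 30, 31, 35]
Append remaining from right: [39]. Merged: [2, 6, 6, 12, 13, 18, 28, 30, 31, 35, 39]

Final merged array: [2, 6, 6, 12, 13, 18, 28, 30, 31, 35, 39]
Total comparisons: 10

The merged array is [2, 6, 6, 12, 13, 18, 28, 30, 31, 35, 39], requiring 10 comparisons. The merge step runs in O(n) time where n is the total number of elements.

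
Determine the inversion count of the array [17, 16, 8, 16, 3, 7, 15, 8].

Finding inversions in [17, 16, 8, 16, 3, 7, 15, 8]:

(0, 1): arr[0]=17 > arr[1]=16
(0, 2): arr[0]=17 > arr[2]=8
(0, 3): arr[0]=17 > arr[3]=16
(0, 4): arr[0]=17 > arr[4]=3
(0, 5): arr[0]=17 > arr[5]=7
(0, 6): arr[0]=17 > arr[6]=15
(0, 7): arr[0]=17 > arr[7]=8
(1, 2): arr[1]=16 > arr[2]=8
(1, 4): arr[1]=16 > arr[4]=3
(1, 5): arr[1]=16 > arr[5]=7
(1, 6): arr[1]=16 > arr[6]=15
(1, 7): arr[1]=16 > arr[7]=8
(2, 4): arr[2]=8 > arr[4]=3
(2, 5): arr[2]=8 > arr[5]=7
(3, 4): arr[3]=16 > arr[4]=3
(3, 5): arr[3]=16 > arr[5]=7
(3, 6): arr[3]=16 > arr[6]=15
(3, 7): arr[3]=16 > arr[7]=8
(6, 7): arr[6]=15 > arr[7]=8

Total inversions: 19

The array has 19 inversion(s): (0,1), (0,2), (0,3), (0,4), (0,5), (0,6), (0,7), (1,2), (1,4), (1,5), (1,6), (1,7), (2,4), (2,5), (3,4), (3,5), (3,6), (3,7), (6,7). Each pair (i,j) satisfies i < j and arr[i] > arr[j].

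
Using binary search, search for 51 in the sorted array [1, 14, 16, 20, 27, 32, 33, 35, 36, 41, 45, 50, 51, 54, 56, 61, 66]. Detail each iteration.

Binary search for 51 in [1, 14, 16, 20, 27, 32, 33, 35, 36, 41, 45, 50, 51, 54, 56, 61, 66]:

lo=0, hi=16, mid=8, arr[mid]=36 -> 36 < 51, search right half
lo=9, hi=16, mid=12, arr[mid]=51 -> Found target at index 12!

Binary search finds 51 at index 12 after 2 comparisons. The search repeatedly halves the search space by comparing with the middle element.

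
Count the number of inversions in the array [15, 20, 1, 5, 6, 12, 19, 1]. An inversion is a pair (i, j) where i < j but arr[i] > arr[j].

Finding inversions in [15, 20, 1, 5, 6, 12, 19, 1]:

(0, 2): arr[0]=15 > arr[2]=1
(0, 3): arr[0]=15 > arr[3]=5
(0, 4): arr[0]=15 > arr[4]=6
(0, 5): arr[0]=15 > arr[5]=12
(0, 7): arr[0]=15 > arr[7]=1
(1, 2): arr[1]=20 > arr[2]=1
(1, 3): arr[1]=20 > arr[3]=5
(1, 4): arr[1]=20 > arr[4]=6
(1, 5): arr[1]=20 > arr[5]=12
(1, 6): arr[1]=20 > arr[6]=19
(1, 7): arr[1]=20 > arr[7]=1
(3, 7): arr[3]=5 > arr[7]=1
(4, 7): arr[4]=6 > arr[7]=1
(5, 7): arr[5]=12 > arr[7]=1
(6, 7): arr[6]=19 > arr[7]=1

Total inversions: 15

The array has 15 inversion(s): (0,2), (0,3), (0,4), (0,5), (0,7), (1,2), (1,3), (1,4), (1,5), (1,6), (1,7), (3,7), (4,7), (5,7), (6,7). Each pair (i,j) satisfies i < j and arr[i] > arr[j].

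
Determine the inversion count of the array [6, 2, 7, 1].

Finding inversions in [6, 2, 7, 1]:

(0, 1): arr[0]=6 > arr[1]=2
(0, 3): arr[0]=6 > arr[3]=1
(1, 3): arr[1]=2 > arr[3]=1
(2, 3): arr[2]=7 > arr[3]=1

Total inversions: 4

The array has 4 inversion(s): (0,1), (0,3), (1,3), (2,3). Each pair (i,j) satisfies i < j and arr[i] > arr[j].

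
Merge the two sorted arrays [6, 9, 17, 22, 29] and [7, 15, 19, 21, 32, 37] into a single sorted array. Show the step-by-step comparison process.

Merging process:

Compare 6 vs 7: take 6 from left. Merged: [6]
Compare 9 vs 7: take 7 from right. Merged: [6, 7]
Compare 9 vs 15: take 9 from left. Merged: [6, 7, 9]
Compare 17 vs 15: take 15 from right. Merged: [6, 7, 9, 15]
Compare 17 vs 19: take 17 from left. Merged: [6, 7, 9, 15, 17]
Compare 22 vs 19: take 19 from right. Merged: [6, 7, 9, 15, 17, 19]
Compare 22 vs 21: take 21 from right. Merged: [6, 7, 9, 15, 17, 19, 21]
Compare 22 vs 32: take 22 from left. Merged: [6, 7, 9, 15, 17, 19, 21, 22]
Compare 29 vs 32: take 29 from left. Merged: [6, 7, 9, 15, 17, 19, 21, 22, 29]
Append remaining from right: [32, 37]. Merged: [6, 7, 9, 15, 17, 19, 21, 22, 29, 32, 37]

Final merged array: [6, 7, 9, 15, 17, 19, 21, 22, 29, 32, 37]
Total comparisons: 9

The merged array is [6, 7, 9, 15, 17, 19, 21, 22, 29, 32, 37], requiring 9 comparisons. The merge step runs in O(n) time where n is the total number of elements.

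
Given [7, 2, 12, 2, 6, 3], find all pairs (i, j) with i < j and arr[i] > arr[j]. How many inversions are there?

Finding inversions in [7, 2, 12, 2, 6, 3]:

(0, 1): arr[0]=7 > arr[1]=2
(0, 3): arr[0]=7 > arr[3]=2
(0, 4): arr[0]=7 > arr[4]=6
(0, 5): arr[0]=7 > arr[5]=3
(2, 3): arr[2]=12 > arr[3]=2
(2, 4): arr[2]=12 > arr[4]=6
(2, 5): arr[2]=12 > arr[5]=3
(4, 5): arr[4]=6 > arr[5]=3

Total inversions: 8

The array has 8 inversion(s): (0,1), (0,3), (0,4), (0,5), (2,3), (2,4), (2,5), (4,5). Each pair (i,j) satisfies i < j and arr[i] > arr[j].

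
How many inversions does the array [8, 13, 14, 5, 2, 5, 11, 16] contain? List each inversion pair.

Finding inversions in [8, 13, 14, 5, 2, 5, 11, 16]:

(0, 3): arr[0]=8 > arr[3]=5
(0, 4): arr[0]=8 > arr[4]=2
(0, 5): arr[0]=8 > arr[5]=5
(1, 3): arr[1]=13 > arr[3]=5
(1, 4): arr[1]=13 > arr[4]=2
(1, 5): arr[1]=13 > arr[5]=5
(1, 6): arr[1]=13 > arr[6]=11
(2, 3): arr[2]=14 > arr[3]=5
(2, 4): arr[2]=14 > arr[4]=2
(2, 5): arr[2]=14 > arr[5]=5
(2, 6): arr[2]=14 > arr[6]=11
(3, 4): arr[3]=5 > arr[4]=2

Total inversions: 12

The array has 12 inversion(s): (0,3), (0,4), (0,5), (1,3), (1,4), (1,5), (1,6), (2,3), (2,4), (2,5), (2,6), (3,4). Each pair (i,j) satisfies i < j and arr[i] > arr[j].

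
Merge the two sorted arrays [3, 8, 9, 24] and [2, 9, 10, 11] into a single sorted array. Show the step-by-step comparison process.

Merging process:

Compare 3 vs 2: take 2 from right. Merged: [2]
Compare 3 vs 9: take 3 from left. Merged: [2, 3]
Compare 8 vs 9: take 8 from left. Merged: [2, 3, 8]
Compare 9 vs 9: take 9 from left. Merged: [2, 3, 8, 9]
Compare 24 vs 9: take 9 from right. Merged: [2, 3, 8, 9, 9]
Compare 24 vs 10: take 10 from right. Merged: [2, 3, 8, 9, 9, 10]
Compare 24 vs 11: take 11 from right. Merged: [2, 3, 8, 9, 9, 10, 11]
Append remaining from left: [24]. Merged: [2, 3, 8, 9, 9, 10, 11, 24]

Final merged array: [2, 3, 8, 9, 9, 10, 11, 24]
Total comparisons: 7

The merged array is [2, 3, 8, 9, 9, 10, 11, 24], requiring 7 comparisons. The merge step runs in O(n) time where n is the total number of elements.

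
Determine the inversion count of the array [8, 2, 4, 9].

Finding inversions in [8, 2, 4, 9]:

(0, 1): arr[0]=8 > arr[1]=2
(0, 2): arr[0]=8 > arr[2]=4

Total inversions: 2

The array has 2 inversion(s): (0,1), (0,2). Each pair (i,j) satisfies i < j and arr[i] > arr[j].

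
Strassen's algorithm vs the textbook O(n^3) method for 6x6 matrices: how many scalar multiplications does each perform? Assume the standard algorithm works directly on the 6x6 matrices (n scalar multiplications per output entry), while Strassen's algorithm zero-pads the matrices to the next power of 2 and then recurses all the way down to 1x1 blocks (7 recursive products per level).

Matrix multiplication for 6x6 matrices:

Strassen's algorithm requires power-of-2 dimensions. Pad 6x6 to 8x8 (next power of 2).

Standard algorithm: 6^3 = 216 multiplications
Strassen's algorithm: 7^(log2(8)) = 7^3 = 343 multiplications
Difference: 216 - 343 = -127 (Strassen uses MORE here due to padding overhead — for small or just-over-power-of-2 n, padding can outweigh the per-level savings)

Standard: 216 multiplications (6^3). Strassen: 343 multiplications (7^3, after padding to 8x8). Strassen reduces 8 recursive multiplications to 7 at each level.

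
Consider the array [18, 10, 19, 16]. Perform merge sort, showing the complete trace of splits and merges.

Merge sort trace:

Split: [18, 10, 19, 16] -> [18, 10] and [19, 16]
  Split: [18, 10] -> [18] and [10]
  Merge: [18] + [10] -> [10, 18]
  Split: [19, 16] -> [19] and [16]
  Merge: [19] + [16] -> [16, 19]
Merge: [10, 18] + [16, 19] -> [10, 16, 18, 19]

Final sorted array: [10, 16, 18, 19]

The merge sort proceeds by recursively splitting the array and merging sorted halves.
After all merges, the sorted array is [10, 16, 18, 19].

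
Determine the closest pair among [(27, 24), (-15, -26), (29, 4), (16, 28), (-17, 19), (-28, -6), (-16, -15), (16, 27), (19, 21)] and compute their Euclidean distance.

Computing all pairwise distances among 9 points:

d((27, 24), (-15, -26)) = 65.2993
d((27, 24), (29, 4)) = 20.0998
d((27, 24), (16, 28)) = 11.7047
d((27, 24), (-17, 19)) = 44.2832
d((27, 24), (-28, -6)) = 62.6498
d((27, 24), (-16, -15)) = 58.0517
d((27, 24), (16, 27)) = 11.4018
d((27, 24), (19, 21)) = 8.544
d((-15, -26), (29, 4)) = 53.2541
d((-15, -26), (16, 28)) = 62.2656
d((-15, -26), (-17, 19)) = 45.0444
d((-15, -26), (-28, -6)) = 23.8537
d((-15, -26), (-16, -15)) = 11.0454
d((-15, -26), (16, 27)) = 61.4003
d((-15, -26), (19, 21)) = 58.0086
d((29, 4), (16, 28)) = 27.2947
d((29, 4), (-17, 19)) = 48.3839
d((29, 4), (-28, -6)) = 57.8705
d((29, 4), (-16, -15)) = 48.8467
d((29, 4), (16, 27)) = 26.4197
d((29, 4), (19, 21)) = 19.7231
d((16, 28), (-17, 19)) = 34.2053
d((16, 28), (-28, -6)) = 55.6058
d((16, 28), (-16, -15)) = 53.6004
d((16, 28), (16, 27)) = 1.0 <-- minimum
d((16, 28), (19, 21)) = 7.6158
d((-17, 19), (-28, -6)) = 27.313
d((-17, 19), (-16, -15)) = 34.0147
d((-17, 19), (16, 27)) = 33.9559
d((-17, 19), (19, 21)) = 36.0555
d((-28, -6), (-16, -15)) = 15.0
d((-28, -6), (16, 27)) = 55.0
d((-28, -6), (19, 21)) = 54.2033
d((-16, -15), (16, 27)) = 52.8015
d((-16, -15), (19, 21)) = 50.2096
d((16, 27), (19, 21)) = 6.7082

Closest pair: (16, 28) and (16, 27) with distance 1.0

The closest pair is (16, 28) and (16, 27) with Euclidean distance 1.0. For 9 points, brute-force pairwise comparison is shown above. For large n, the divide-and-conquer algorithm (sort by x, recurse on halves, check the dividing strip) achieves O(n log n).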